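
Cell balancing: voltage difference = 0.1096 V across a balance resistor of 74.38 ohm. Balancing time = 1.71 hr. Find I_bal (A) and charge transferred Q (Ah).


First, Ohm's law: I_bal = 0.1096 V / 74.38 ohm = 0.0014735 A
Then Q = I * t = 0.0014735 A * 1.71 hr = 0.002520 Ah

I=0.0014735 A, Q=0.002520 Ah


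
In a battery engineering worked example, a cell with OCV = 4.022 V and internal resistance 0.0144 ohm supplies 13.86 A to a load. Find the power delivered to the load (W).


Step 1: V_terminal = OCV - I*R = 4.022 - 13.86 * 0.0144 = 3.8224 V
Step 2: P_out = V_terminal * I = 3.8224 * 13.86 = 52.98 W

52.98 W


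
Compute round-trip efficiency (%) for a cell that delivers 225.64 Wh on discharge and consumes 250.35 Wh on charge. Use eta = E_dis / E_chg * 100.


Round-trip efficiency = 225.64/250.35 * 100% = 90.13%

90.13%


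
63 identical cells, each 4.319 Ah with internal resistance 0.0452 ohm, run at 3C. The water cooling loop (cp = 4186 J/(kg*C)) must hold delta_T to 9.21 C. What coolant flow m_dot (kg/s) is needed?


Step 1: I = 3 * 4.319 = 12.957 A
Step 2: Q_cell = I^2 * R = 12.957^2 * 0.0452 = 7.5883 W
Step 3: Q_total = 63 * 7.5883 = 478.06 W
Step 4: m_dot = Q_total / (cp * dT) = 478.06 / (4186 * 9.21) = 0.01240 kg/s

0.01240 kg/s


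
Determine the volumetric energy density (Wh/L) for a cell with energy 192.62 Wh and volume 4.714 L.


ED = E / V = 192.62 / 4.714 = 40.86 Wh/L

40.86 Wh/L


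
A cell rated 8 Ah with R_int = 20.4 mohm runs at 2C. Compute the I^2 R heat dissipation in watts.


Convert: R = 20.4 mohm = 0.0204 ohm
Step 1: I = C_rate * capacity = 2 * 8 = 16 A
Step 2: Q = I^2 * R = 16^2 * 0.0204 = 256 * 0.0204 = 5.222 W

5.222 W


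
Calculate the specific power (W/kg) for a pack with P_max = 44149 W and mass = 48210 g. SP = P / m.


Convert: m = 48210 g = 48.21 kg
Specific power = 44149 W / 48.21 kg = 915.8 W/kg

915.8 W/kg


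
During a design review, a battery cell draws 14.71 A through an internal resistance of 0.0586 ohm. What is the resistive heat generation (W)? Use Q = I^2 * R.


Q = I^2 * R = 14.71^2 * 0.0586 = 12.68 W

12.68 W


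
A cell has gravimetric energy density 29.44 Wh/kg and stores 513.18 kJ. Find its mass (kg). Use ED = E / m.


Convert: E = 513.18 kJ = 142.55 Wh
m = E / ED = 142.55 / 29.44 = 4.842 kg

4.842 kg


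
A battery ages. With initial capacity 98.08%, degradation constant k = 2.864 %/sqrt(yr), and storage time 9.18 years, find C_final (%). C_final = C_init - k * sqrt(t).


sqrt(t) = sqrt(9.18) = 3.0299
C_final = 98.08 - 2.864 * 3.0299 = 89.40%

89.40%


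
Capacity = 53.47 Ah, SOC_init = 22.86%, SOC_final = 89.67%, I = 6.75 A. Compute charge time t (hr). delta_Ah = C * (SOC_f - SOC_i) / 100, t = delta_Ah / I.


Step 1: dSOC = 89.67% - 22.86% = 66.81%
Step 2: delta_Ah = 53.47 * 66.81 / 100 = 35.723 Ah
Step 3: t = 35.723 / 6.75 = 5.292 hr

5.292 hr


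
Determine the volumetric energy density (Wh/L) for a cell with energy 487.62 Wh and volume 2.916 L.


Volumetric ED = 487.62 Wh / 2.916 L = 167.2 Wh/L

167.2 Wh/L


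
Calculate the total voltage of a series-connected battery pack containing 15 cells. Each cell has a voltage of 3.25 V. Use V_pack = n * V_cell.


Series voltages add: 15 * 3.25 V = 48.75 V

48.75 V


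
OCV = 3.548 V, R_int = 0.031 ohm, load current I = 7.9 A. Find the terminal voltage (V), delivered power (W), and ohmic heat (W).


Step 1: V_terminal = OCV - I*R = 3.548 - 7.9 * 0.031 = 3.3031 V
Step 2: P_out = V_terminal * I = 3.3031 * 7.9 = 26.09 W
Step 3: Q = I^2 * R = 7.9^2 * 0.031 = 1.935 W

V=3.3031 V, P=26.09 W, Q=1.935 W


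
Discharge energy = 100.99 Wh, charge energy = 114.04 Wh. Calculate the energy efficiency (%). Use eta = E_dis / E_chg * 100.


eta_e = E_dis / E_chg * 100 = 100.99 / 114.04 * 100 = 88.56%

88.56%


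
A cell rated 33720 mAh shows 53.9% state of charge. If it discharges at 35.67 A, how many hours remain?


Convert: C_total = 33720 mAh = 33.72 Ah
Step 1: remaining = SOC/100 * C_total = 53.9/100 * 33.72 = 18.175 Ah
Step 2: t = remaining / I = 18.175 / 35.67 = 0.5095 hr

0.5095 hr


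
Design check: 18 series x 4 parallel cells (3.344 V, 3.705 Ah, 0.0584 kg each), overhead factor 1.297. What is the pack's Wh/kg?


Step 1: V_pack = 18 * 3.344 = 60.192 V
Step 2: C_pack = 4 * 3.705 = 14.82 Ah
Step 3: E_pack = V_pack * C_pack = 60.192 * 14.82 = 892.05 Wh
Step 4: m_pack = 18 * 4 * 0.0584 * 1.297 = 5.4536 kg
Step 5: ED = E_pack / m_pack = 892.05 / 5.4536 = 163.6 Wh/kg

163.6 Wh/kg


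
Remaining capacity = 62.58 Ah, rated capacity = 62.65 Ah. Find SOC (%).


SOC% = 62.58 / 62.65 * 100 = 99.89%

99.89%


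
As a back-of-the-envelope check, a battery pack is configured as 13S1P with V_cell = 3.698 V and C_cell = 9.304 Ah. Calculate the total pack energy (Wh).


V_pack = 13 * 3.698 = 48.074 V
C_pack = 1 * 9.304 = 9.304 Ah
E = V_pack * C_pack = 48.074 * 9.304 = 447.3 Wh

447.3 Wh


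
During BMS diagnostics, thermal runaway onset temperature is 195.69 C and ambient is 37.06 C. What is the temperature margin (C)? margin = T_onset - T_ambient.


Safety margin = 195.69 C - 37.06 C = 158.63 C

158.63 C


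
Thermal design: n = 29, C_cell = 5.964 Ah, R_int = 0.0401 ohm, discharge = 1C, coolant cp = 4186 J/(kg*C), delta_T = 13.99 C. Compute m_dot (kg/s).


Step 1: I = 1 * 5.964 = 5.964 A
Step 2: Q_cell = I^2 * R = 5.964^2 * 0.0401 = 1.4263 W
Step 3: Q_total = 29 * 1.4263 = 41.363 W
Step 4: m_dot = Q_total / (cp * dT) = 41.363 / (4186 * 13.99) = 7.063e-04 kg/s

7.063e-04 kg/s


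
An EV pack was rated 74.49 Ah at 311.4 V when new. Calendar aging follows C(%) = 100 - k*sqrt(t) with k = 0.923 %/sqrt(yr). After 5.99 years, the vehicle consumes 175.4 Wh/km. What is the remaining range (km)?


Step 1: capacity retention = 100 - 0.923 * sqrt(5.99) = 100 - 0.923 * 2.4474 = 97.741%
Step 2: C_now = 74.49 * 97.741/100 = 72.807 Ah
Step 3: E_pack = V * C_now = 311.4 * 72.807 = 22672 Wh
Step 4: range = E_pack / consumption = 22672 / 175.4 = 129.3 km

129.3 km


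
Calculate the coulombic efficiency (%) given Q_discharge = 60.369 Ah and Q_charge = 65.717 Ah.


Coulombic efficiency = 60.369/65.717 * 100% = 91.86%

91.86%


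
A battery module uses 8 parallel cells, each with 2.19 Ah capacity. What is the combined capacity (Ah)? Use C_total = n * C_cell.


Parallel capacities add: 8 * 2.19 Ah = 17.52 Ah

17.52 Ah


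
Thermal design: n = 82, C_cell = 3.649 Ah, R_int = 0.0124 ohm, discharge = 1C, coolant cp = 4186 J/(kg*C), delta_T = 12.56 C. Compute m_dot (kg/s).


Step 1: I = 1 * 3.649 = 3.649 A
Step 2: Q_cell = I^2 * R = 3.649^2 * 0.0124 = 0.16511 W
Step 3: Q_total = 82 * 0.16511 = 13.539 W
Step 4: m_dot = Q_total / (cp * dT) = 13.539 / (4186 * 12.56) = 2.575e-04 kg/s

2.575e-04 kg/s


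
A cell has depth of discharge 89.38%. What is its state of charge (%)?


SOC = 100 - DOD = 100 - 89.38 = 10.62%

10.62%


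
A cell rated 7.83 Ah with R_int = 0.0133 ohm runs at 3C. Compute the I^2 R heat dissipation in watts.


Step 1: I = C_rate * capacity = 3 * 7.83 = 23.49 A
Step 2: Q = I^2 * R = 23.49^2 * 0.0133 = 551.78 * 0.0133 = 7.339 W

7.339 W


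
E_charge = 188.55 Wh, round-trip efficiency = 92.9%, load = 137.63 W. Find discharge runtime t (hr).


Step 1: E_discharge = eta/100 * E_charge = 92.9/100 * 188.55 = 175.16 Wh
Step 2: t = E_discharge / P = 175.16 / 137.63 = 1.273 hr

1.273 hr


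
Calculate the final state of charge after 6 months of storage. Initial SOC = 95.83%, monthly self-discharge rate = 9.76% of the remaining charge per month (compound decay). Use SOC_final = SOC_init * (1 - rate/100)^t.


decay = (1 - 9.76/100)^6 = 0.54
SOC_final = 95.83 * 0.54 = 51.75%

51.75%


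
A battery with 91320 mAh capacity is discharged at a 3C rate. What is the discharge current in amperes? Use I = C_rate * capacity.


Convert: capacity = 91320 mAh = 91.32 Ah
I = C_rate * capacity = 3 * 91.32 = 273.96 A

273.96 A


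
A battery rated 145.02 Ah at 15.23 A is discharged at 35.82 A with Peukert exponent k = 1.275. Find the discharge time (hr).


Step 1: t_rated = C / I_rated = 145.02 / 15.23 = 9.522 hr
Step 2: ratio = 15.23 / 35.82 = 0.42518
Step 3: ratio^k = 0.42518^1.275 = 0.33607
Step 4: t = t_rated * ratio^k = 9.522 * 0.33607 = 3.200 hr

3.200 hr


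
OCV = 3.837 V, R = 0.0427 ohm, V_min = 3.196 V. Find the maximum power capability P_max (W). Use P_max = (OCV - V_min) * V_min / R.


dV = OCV - V_min = 0.641 V (so I_max = dV / R)
P_max = dV * V_min / R = 0.641 * 3.196 / 0.0427 = 47.98 W

47.98 W


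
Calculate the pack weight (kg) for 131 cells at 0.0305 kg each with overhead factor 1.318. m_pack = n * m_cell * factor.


Cell mass sum = 131 * 0.0305 = 3.9955 kg
With overhead 1.318: m_pack = 3.9955 * 1.318 = 5.266 kg

5.266 kg


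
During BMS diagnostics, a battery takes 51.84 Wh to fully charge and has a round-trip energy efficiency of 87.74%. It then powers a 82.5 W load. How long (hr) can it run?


Step 1: E_discharge = eta/100 * E_charge = 87.74/100 * 51.84 = 45.484 Wh
Step 2: t = E_discharge / P = 45.484 / 82.5 = 0.5513 hr

0.5513 hr


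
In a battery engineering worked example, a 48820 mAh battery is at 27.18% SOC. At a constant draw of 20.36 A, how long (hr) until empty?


Convert: C_total = 48820 mAh = 48.82 Ah
Step 1: remaining = SOC/100 * C_total = 27.18/100 * 48.82 = 13.269 Ah
Step 2: t = remaining / I = 13.269 / 20.36 = 0.6517 hr

0.6517 hr


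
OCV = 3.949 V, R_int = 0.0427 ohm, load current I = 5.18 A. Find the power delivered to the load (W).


Step 1: V_terminal = OCV - I*R = 3.949 - 5.18 * 0.0427 = 3.7278 V
Step 2: P_out = V_terminal * I = 3.7278 * 5.18 = 19.31 W

19.31 W


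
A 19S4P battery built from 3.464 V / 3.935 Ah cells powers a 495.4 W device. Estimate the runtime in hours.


Step 1: E_pack = Ns * V_cell * Np * C_cell = 19 * 3.464 * 4 * 3.935 = 1035.9 Wh
Step 2: t = E_pack / P = 1035.9 / 495.4 = 2.091 hr

2.091 hr


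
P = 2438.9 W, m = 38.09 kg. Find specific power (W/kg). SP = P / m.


SP = P / m = 2438.9 / 38.09 = 64.03 W/kg

64.03 W/kg


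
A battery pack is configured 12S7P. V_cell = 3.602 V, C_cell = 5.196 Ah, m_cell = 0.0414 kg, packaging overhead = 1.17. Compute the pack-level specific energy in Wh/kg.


Step 1: V_pack = 12 * 3.602 = 43.224 V
Step 2: C_pack = 7 * 5.196 = 36.372 Ah
Step 3: E_pack = V_pack * C_pack = 43.224 * 36.372 = 1572.1 Wh
Step 4: m_pack = 12 * 7 * 0.0414 * 1.17 = 4.0688 kg
Step 5: ED = E_pack / m_pack = 1572.1 / 4.0688 = 386.4 Wh/kg

386.4 Wh/kg


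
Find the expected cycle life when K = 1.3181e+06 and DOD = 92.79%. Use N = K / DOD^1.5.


DOD^1.5 = 893.82
N = K / DOD^1.5 = 1.3181e+06 / 893.82 = 1475

1475 cycles


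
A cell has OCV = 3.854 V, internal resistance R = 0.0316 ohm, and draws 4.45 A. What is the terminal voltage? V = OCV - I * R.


IR drop = 4.45 * 0.0316 = 0.14062 V
V = 3.854 - 0.14062 = 3.713 V

3.713 V


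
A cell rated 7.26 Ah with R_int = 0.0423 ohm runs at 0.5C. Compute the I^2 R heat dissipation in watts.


Step 1: I = C_rate * capacity = 0.5 * 7.26 = 3.63 A
Step 2: Q = I^2 * R = 3.63^2 * 0.0423 = 13.177 * 0.0423 = 0.5574 W

0.5574 W


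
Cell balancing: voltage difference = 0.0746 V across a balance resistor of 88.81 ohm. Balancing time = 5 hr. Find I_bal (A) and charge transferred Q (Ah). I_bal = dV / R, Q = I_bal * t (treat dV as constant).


First, Ohm's law: I_bal = 0.0746 V / 88.81 ohm = 8.4000e-04 A
Then Q = I * t = 8.4000e-04 A * 5 hr = 0.004200 Ah

I=8.4000e-04 A, Q=0.004200 Ah


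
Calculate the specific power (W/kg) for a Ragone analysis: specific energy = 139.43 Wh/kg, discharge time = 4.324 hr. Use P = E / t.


Specific power = 139.43 Wh/kg / 4.324 hr = 32.25 W/kg

32.25 W/kg


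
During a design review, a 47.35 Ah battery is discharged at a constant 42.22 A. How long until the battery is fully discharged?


Runtime = 47.35 Ah / 42.22 A = 1.122 hr

1.122 hr


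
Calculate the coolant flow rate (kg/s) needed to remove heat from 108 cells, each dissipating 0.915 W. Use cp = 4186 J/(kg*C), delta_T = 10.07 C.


Step 1: Total heat Q = 108 * 0.915 W = 98.82 W
Step 2: denom = cp * dT = 4186 * 10.07 = 42153
Step 3: m_dot = 98.82 / 42153 = 0.002344 kg/s

0.002344 kg/s


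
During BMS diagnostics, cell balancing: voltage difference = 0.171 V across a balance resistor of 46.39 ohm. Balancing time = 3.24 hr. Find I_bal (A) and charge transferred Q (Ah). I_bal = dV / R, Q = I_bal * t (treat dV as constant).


I_bal = dV / R = 0.171 / 46.39 = 0.0036861 A
Q = I_bal * t = 0.0036861 * 3.24 = 0.01194 Ah

I=0.0036861 A, Q=0.01194 Ah


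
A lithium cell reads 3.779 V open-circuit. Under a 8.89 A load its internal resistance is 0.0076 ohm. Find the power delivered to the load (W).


Step 1: V_terminal = OCV - I*R = 3.779 - 8.89 * 0.0076 = 3.7114 V
Step 2: P_out = V_terminal * I = 3.7114 * 8.89 = 32.99 W

32.99 W


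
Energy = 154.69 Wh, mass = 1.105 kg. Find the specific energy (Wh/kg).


ED = E / m = 154.69 / 1.105 = 140.0 Wh/kg

140.0 Wh/kg


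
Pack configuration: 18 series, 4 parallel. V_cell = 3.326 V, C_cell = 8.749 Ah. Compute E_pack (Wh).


E = Ns * Vcell * Np * Ccell = 18 * 3.326 * 4 * 8.749 = 2095 Wh

2095 Wh


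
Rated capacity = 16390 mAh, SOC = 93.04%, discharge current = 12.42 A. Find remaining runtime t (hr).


Convert: C_total = 16390 mAh = 16.39 Ah
Step 1: remaining = SOC/100 * C_total = 93.04/100 * 16.39 = 15.249 Ah
Step 2: t = remaining / I = 15.249 / 12.42 = 1.228 hr

1.228 hr


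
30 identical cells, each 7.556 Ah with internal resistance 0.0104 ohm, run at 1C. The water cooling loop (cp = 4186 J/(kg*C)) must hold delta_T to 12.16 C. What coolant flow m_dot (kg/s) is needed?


Step 1: I = 1 * 7.556 = 7.556 A
Step 2: Q_cell = I^2 * R = 7.556^2 * 0.0104 = 0.59377 W
Step 3: Q_total = 30 * 0.59377 = 17.813 W
Step 4: m_dot = Q_total / (cp * dT) = 17.813 / (4186 * 12.16) = 3.499e-04 kg/s

3.499e-04 kg/s


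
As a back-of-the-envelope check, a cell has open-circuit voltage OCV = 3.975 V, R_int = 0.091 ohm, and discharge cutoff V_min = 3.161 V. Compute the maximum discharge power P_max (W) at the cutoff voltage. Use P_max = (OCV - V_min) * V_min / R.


dV = OCV - V_min = 0.814 V (so I_max = dV / R)
P_max = dV * V_min / R = 0.814 * 3.161 / 0.091 = 28.28 W

28.28 W


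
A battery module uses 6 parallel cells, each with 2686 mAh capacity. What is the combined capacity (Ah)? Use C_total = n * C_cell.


Convert: C_cell = 2686 mAh = 2.686 Ah
C_total = 6 * 2.686 = 16.116 Ah

16.116 Ah


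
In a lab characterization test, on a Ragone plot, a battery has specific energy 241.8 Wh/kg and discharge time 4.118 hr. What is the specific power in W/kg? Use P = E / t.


Specific power = 241.8 Wh/kg / 4.118 hr = 58.72 W/kg

58.72 W/kg


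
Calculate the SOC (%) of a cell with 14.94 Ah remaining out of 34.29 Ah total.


SOC = (remaining / total) * 100 = (14.94 / 34.29) * 100 = 43.57%

43.57%


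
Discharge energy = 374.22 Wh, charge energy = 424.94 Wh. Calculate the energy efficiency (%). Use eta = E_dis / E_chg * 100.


eta_e = E_dis / E_chg * 100 = 374.22 / 424.94 * 100 = 88.06%

88.06%


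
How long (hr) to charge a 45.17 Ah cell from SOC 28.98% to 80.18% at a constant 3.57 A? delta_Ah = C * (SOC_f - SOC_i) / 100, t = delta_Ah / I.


Step 1: dSOC = 80.18% - 28.98% = 51.2%
Step 2: delta_Ah = 45.17 * 51.2 / 100 = 23.127 Ah
Step 3: t = 23.127 / 3.57 = 6.478 hr

6.478 hr


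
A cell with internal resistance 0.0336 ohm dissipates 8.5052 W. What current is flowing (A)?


I = sqrt(Q / R) = sqrt(8.5052 / 0.0336) = sqrt(253.13) = 15.91 A

15.91 A


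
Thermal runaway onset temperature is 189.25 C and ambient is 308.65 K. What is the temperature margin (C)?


Convert: T_ambient = 308.65 K = 35.5 C
margin = 189.25 - 35.5 = 153.75 C

153.75 C


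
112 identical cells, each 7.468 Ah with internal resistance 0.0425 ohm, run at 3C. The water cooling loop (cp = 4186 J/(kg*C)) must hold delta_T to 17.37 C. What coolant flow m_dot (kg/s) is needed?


Step 1: I = 3 * 7.468 = 22.404 A
Step 2: Q_cell = I^2 * R = 22.404^2 * 0.0425 = 21.332 W
Step 3: Q_total = 112 * 21.332 = 2389.2 W
Step 4: m_dot = Q_total / (cp * dT) = 2389.2 / (4186 * 17.37) = 0.03286 kg/s

0.03286 kg/s


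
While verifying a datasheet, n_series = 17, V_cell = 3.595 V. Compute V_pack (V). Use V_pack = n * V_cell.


V_pack = n * V_cell = 17 * 3.595 = 61.115 V

61.115 V


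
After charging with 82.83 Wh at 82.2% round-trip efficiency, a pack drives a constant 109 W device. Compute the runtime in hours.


Step 1: E_discharge = eta/100 * E_charge = 82.2/100 * 82.83 = 68.086 Wh
Step 2: t = E_discharge / P = 68.086 / 109 = 0.6246 hr

0.6246 hr


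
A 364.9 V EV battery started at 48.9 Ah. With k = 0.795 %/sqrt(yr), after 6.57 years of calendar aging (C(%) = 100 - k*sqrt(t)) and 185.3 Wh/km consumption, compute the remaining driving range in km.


Step 1: capacity retention = 100 - 0.795 * sqrt(6.57) = 100 - 0.795 * 2.5632 = 97.962%
Step 2: C_now = 48.9 * 97.962/100 = 47.903 Ah
Step 3: E_pack = V * C_now = 364.9 * 47.903 = 17480 Wh
Step 4: range = E_pack / consumption = 17480 / 185.3 = 94.33 km

94.33 km


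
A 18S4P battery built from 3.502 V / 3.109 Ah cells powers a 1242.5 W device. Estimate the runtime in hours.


Step 1: E_pack = Ns * V_cell * Np * C_cell = 18 * 3.502 * 4 * 3.109 = 783.92 Wh
Step 2: t = E_pack / P = 783.92 / 1242.5 = 0.6309 hr

0.6309 hr


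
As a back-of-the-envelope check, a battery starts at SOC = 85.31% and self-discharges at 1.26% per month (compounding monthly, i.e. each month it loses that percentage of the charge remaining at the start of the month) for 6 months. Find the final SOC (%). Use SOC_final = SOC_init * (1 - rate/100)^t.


decay = (1 - 1.26/100)^6 = 0.92674
SOC_final = 85.31 * 0.92674 = 79.06%

79.06%


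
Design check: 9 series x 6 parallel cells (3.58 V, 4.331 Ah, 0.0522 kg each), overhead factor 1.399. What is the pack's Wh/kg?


Step 1: V_pack = 9 * 3.58 = 32.22 V
Step 2: C_pack = 6 * 4.331 = 25.986 Ah
Step 3: E_pack = V_pack * C_pack = 32.22 * 25.986 = 837.27 Wh
Step 4: m_pack = 9 * 6 * 0.0522 * 1.399 = 3.9435 kg
Step 5: ED = E_pack / m_pack = 837.27 / 3.9435 = 212.3 Wh/kg

212.3 Wh/kg


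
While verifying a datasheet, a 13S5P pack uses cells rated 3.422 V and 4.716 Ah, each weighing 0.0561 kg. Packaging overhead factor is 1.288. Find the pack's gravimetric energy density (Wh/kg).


Step 1: V_pack = 13 * 3.422 = 44.486 V
Step 2: C_pack = 5 * 4.716 = 23.58 Ah
Step 3: E_pack = V_pack * C_pack = 44.486 * 23.58 = 1049 Wh
Step 4: m_pack = 13 * 5 * 0.0561 * 1.288 = 4.6967 kg
Step 5: ED = E_pack / m_pack = 1049 / 4.6967 = 223.3 Wh/kg

223.3 Wh/kg


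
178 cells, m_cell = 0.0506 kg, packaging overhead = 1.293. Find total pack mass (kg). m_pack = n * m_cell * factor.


Cell mass sum = 178 * 0.0506 = 9.0068 kg
With overhead 1.293: m_pack = 9.0068 * 1.293 = 11.65 kg

11.65 kg


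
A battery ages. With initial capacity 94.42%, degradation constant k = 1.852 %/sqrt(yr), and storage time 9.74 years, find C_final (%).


sqrt(t) = sqrt(9.74) = 3.1209
C_final = 94.42 - 1.852 * 3.1209 = 88.64%

88.64%


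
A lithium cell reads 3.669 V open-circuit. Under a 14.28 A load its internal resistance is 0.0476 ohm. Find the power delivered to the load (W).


Step 1: V_terminal = OCV - I*R = 3.669 - 14.28 * 0.0476 = 2.9893 V
Step 2: P_out = V_terminal * I = 2.9893 * 14.28 = 42.69 W

42.69 W


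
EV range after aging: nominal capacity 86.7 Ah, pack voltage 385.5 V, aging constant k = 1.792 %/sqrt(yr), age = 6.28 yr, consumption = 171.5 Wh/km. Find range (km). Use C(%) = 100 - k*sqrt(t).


Step 1: capacity retention = 100 - 1.792 * sqrt(6.28) = 100 - 1.792 * 2.506 = 95.509%
Step 2: C_now = 86.7 * 95.509/100 = 82.806 Ah
Step 3: E_pack = V * C_now = 385.5 * 82.806 = 31922 Wh
Step 4: range = E_pack / consumption = 31922 / 171.5 = 186.1 km

186.1 km


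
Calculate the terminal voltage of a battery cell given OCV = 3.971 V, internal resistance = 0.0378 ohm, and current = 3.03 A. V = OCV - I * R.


V = OCV - I*R = 3.971 - 3.03 * 0.0378 = 3.856 V

3.856 V


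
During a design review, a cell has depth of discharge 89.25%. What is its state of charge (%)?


SOC = 100 - DOD = 100 - 89.25 = 10.75%

10.75%


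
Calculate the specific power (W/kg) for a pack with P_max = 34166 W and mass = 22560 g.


Convert: m = 22560 g = 22.56 kg
Specific power = 34166 W / 22.56 kg = 1514 W/kg

1514 W/kg


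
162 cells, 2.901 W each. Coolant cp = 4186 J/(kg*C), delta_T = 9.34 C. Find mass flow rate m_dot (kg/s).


Step 1: Total heat Q = 162 * 2.901 W = 469.96 W
Step 2: denom = cp * dT = 4186 * 9.34 = 39097
Step 3: m_dot = 469.96 / 39097 = 0.01202 kg/s

0.01202 kg/s


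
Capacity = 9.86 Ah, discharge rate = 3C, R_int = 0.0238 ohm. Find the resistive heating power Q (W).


Step 1: I = C_rate * capacity = 3 * 9.86 = 29.58 A
Step 2: Q = I^2 * R = 29.58^2 * 0.0238 = 874.98 * 0.0238 = 20.82 W

20.82 W


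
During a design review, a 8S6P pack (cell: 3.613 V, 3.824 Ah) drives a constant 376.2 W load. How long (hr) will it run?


Step 1: E_pack = Ns * V_cell * Np * C_cell = 8 * 3.613 * 6 * 3.824 = 663.17 Wh
Step 2: t = E_pack / P = 663.17 / 376.2 = 1.763 hr

1.763 hr


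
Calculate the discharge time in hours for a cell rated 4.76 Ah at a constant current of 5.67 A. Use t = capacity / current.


t = capacity / current = 4.76 / 5.67 = 0.8395 hr

0.8395 hr


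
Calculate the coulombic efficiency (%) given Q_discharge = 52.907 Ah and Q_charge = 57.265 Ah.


Coulombic efficiency = 52.907/57.265 * 100% = 92.39%

92.39%


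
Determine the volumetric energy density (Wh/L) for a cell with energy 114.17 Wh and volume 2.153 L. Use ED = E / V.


Volumetric ED = 114.17 Wh / 2.153 L = 53.03 Wh/L

53.03 Wh/L


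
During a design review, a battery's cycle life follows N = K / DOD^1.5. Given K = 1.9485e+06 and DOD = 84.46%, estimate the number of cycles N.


DOD^1.5 = 776.21
N = K / DOD^1.5 = 1.9485e+06 / 776.21 = 2510

2510 cycles


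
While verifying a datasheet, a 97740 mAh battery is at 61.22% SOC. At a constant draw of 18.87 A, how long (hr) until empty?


Convert: C_total = 97740 mAh = 97.74 Ah
Step 1: remaining = SOC/100 * C_total = 61.22/100 * 97.74 = 59.836 Ah
Step 2: t = remaining / I = 59.836 / 18.87 = 3.171 hr

3.171 hr


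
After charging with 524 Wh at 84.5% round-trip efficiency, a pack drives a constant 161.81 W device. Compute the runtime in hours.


Step 1: E_discharge = eta/100 * E_charge = 84.5/100 * 524 = 442.78 Wh
Step 2: t = E_discharge / P = 442.78 / 161.81 = 2.736 hr

2.736 hr


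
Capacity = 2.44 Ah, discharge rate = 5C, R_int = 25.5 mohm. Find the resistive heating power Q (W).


Convert: R = 25.5 mohm = 0.0255 ohm
Step 1: I = C_rate * capacity = 5 * 2.44 = 12.2 A
Step 2: Q = I^2 * R = 12.2^2 * 0.0255 = 148.84 * 0.0255 = 3.795 W

3.795 W


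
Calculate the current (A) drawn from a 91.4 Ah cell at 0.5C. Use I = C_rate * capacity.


At 0.5C: I = 0.5 * 91.4 Ah = 45.7 A

45.7 A


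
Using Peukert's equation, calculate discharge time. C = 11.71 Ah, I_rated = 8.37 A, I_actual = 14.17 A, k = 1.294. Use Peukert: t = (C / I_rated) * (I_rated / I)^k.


Step 1: t_rated = C / I_rated = 11.71 / 8.37 = 1.399 hr
Step 2: ratio = 8.37 / 14.17 = 0.59068
Step 3: ratio^k = 0.59068^1.294 = 0.50598
Step 4: t = t_rated * ratio^k = 1.399 * 0.50598 = 0.7079 hr

0.7079 hr


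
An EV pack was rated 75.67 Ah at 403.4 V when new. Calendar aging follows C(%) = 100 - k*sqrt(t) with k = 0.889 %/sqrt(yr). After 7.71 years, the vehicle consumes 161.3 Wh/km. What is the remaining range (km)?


Step 1: capacity retention = 100 - 0.889 * sqrt(7.71) = 100 - 0.889 * 2.7767 = 97.532%
Step 2: C_now = 75.67 * 97.532/100 = 73.802 Ah
Step 3: E_pack = V * C_now = 403.4 * 73.802 = 29772 Wh
Step 4: range = E_pack / consumption = 29772 / 161.3 = 184.6 km

184.6 km


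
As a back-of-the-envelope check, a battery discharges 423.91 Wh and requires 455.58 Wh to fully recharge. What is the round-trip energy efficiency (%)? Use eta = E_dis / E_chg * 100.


Round-trip efficiency = 423.91/455.58 * 100% = 93.05%

93.05%


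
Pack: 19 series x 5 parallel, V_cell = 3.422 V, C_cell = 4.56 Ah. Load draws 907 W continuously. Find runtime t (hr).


Step 1: E_pack = Ns * V_cell * Np * C_cell = 19 * 3.422 * 5 * 4.56 = 1482.4 Wh
Step 2: t = E_pack / P = 1482.4 / 907 = 1.634 hr

1.634 hr


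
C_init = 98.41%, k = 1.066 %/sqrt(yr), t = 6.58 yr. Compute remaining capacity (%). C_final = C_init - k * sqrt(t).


Step 1: sqrt(6.58 yr) = 2.5652
Step 2: drop = 1.066 * 2.5652 = 2.7345
Step 3: C_final = 98.41 - 2.7345 = 95.68%

95.68%


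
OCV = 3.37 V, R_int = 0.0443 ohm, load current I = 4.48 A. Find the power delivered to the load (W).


Step 1: V_terminal = OCV - I*R = 3.37 - 4.48 * 0.0443 = 3.1715 V
Step 2: P_out = V_terminal * I = 3.1715 * 4.48 = 14.21 W

14.21 W


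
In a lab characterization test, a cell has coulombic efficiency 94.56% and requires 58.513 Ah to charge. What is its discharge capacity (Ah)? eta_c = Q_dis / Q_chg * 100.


Q_dis = eta/100 * Q_chg = 94.56/100 * 58.513 = 55.33 Ah

55.33 Ah


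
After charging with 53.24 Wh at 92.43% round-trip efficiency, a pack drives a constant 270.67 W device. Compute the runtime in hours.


Step 1: E_discharge = eta/100 * E_charge = 92.43/100 * 53.24 = 49.21 Wh
Step 2: t = E_discharge / P = 49.21 / 270.67 = 0.1818 hr

0.1818 hr


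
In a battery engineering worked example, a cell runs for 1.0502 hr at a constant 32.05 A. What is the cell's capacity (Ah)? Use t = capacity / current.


C = I * t = 32.05 * 1.0502 = 33.66 Ah

33.66 Ah


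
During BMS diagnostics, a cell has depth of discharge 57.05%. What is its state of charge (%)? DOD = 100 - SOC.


SOC = 100 - DOD = 100 - 57.05 = 42.95%

42.95%


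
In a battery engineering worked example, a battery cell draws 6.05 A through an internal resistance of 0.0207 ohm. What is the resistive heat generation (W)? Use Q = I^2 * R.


I^2 = 36.603
Q = 36.603 * 0.0207 = 0.7577 W

0.7577 W


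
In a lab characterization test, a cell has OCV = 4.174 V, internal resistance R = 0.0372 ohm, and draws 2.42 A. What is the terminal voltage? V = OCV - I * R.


V = OCV - I*R = 4.174 - 2.42 * 0.0372 = 4.084 V

4.084 V


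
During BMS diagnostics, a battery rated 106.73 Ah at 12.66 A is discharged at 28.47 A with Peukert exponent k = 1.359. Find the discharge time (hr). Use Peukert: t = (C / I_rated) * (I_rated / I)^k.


t_rated = C / I_rated = 106.73 / 12.66 = 8.4305 hr
(I_rated/I)^k = (0.44468)^1.359 = 0.33243
t = t_rated * (I_rated/I)^k = 8.4305 * 0.33243 = 2.803 hr

2.803 hr


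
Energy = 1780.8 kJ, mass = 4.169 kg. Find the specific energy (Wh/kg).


Convert: E = 1780.8 kJ = 494.67 Wh
ED = E / m = 494.67 / 4.169 = 118.7 Wh/kg

118.7 Wh/kg


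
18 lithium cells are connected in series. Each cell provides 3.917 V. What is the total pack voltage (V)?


Series voltages add: 18 * 3.917 V = 70.506 V

70.506 V


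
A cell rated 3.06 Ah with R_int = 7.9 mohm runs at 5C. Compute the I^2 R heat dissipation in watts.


Convert: R = 7.9 mohm = 0.0079 ohm
Step 1: I = C_rate * capacity = 5 * 3.06 = 15.3 A
Step 2: Q = I^2 * R = 15.3^2 * 0.0079 = 234.09 * 0.0079 = 1.849 W

1.849 W


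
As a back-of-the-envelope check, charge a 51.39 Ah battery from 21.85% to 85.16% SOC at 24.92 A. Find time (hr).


delta_Ah = 51.39 * (85.16 - 21.85) / 100 = 32.535 Ah
t = delta_Ah / I = 32.535 / 24.92 = 1.306 hr

1.306 hr


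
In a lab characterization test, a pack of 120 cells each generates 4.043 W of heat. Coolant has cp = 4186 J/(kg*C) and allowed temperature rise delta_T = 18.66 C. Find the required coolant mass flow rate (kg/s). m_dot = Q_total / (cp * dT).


Step 1: Total heat Q = 120 * 4.043 W = 485.16 W
Step 2: denom = cp * dT = 4186 * 18.66 = 78111
Step 3: m_dot = 485.16 / 78111 = 0.006211 kg/s

0.006211 kg/s


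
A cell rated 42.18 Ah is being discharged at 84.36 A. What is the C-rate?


Rearranging: C_rate = 84.36 / 42.18 = 2C

2C


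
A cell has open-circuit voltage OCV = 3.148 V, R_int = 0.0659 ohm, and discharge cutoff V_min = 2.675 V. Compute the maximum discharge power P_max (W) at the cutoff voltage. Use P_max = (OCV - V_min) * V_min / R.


P_max = (OCV - V_min) * V_min / R = (3.148 - 2.675) * 2.675 / 0.0659 = 0.473 * 2.675 / 0.0659 = 19.20 W

19.20 W


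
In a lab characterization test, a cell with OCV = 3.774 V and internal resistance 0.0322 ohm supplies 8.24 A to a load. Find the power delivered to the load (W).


Step 1: V_terminal = OCV - I*R = 3.774 - 8.24 * 0.0322 = 3.5087 V
Step 2: P_out = V_terminal * I = 3.5087 * 8.24 = 28.91 W

28.91 W


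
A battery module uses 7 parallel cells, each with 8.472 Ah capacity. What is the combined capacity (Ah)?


Parallel capacities add: 7 * 8.472 Ah = 59.304 Ah

59.304 Ah


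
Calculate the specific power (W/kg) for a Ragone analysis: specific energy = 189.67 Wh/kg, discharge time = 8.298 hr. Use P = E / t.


P_specific = E / t = 189.67 / 8.298 = 22.86 W/kg

22.86 W/kg


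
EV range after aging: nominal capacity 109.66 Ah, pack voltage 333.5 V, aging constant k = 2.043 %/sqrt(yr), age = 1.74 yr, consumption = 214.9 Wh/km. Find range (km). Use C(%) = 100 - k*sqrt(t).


Step 1: capacity retention = 100 - 2.043 * sqrt(1.74) = 100 - 2.043 * 1.3191 = 97.305%
Step 2: C_now = 109.66 * 97.305/100 = 106.7 Ah
Step 3: E_pack = V * C_now = 333.5 * 106.7 = 35584 Wh
Step 4: range = E_pack / consumption = 35584 / 214.9 = 165.6 km

165.6 km


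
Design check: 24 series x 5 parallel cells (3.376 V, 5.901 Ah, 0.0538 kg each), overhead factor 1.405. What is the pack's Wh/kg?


Step 1: V_pack = 24 * 3.376 = 81.024 V
Step 2: C_pack = 5 * 5.901 = 29.505 Ah
Step 3: E_pack = V_pack * C_pack = 81.024 * 29.505 = 2390.6 Wh
Step 4: m_pack = 24 * 5 * 0.0538 * 1.405 = 9.0707 kg
Step 5: ED = E_pack / m_pack = 2390.6 / 9.0707 = 263.6 Wh/kg

263.6 Wh/kg


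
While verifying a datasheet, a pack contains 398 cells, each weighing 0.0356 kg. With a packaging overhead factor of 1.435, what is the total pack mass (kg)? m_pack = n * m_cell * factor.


Cell mass sum = 398 * 0.0356 = 14.169 kg
With overhead 1.435: m_pack = 14.169 * 1.435 = 20.33 kg

20.33 kg


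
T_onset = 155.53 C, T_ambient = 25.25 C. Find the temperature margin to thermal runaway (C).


Safety margin = 155.53 C - 25.25 C = 130.28 C

130.28 C


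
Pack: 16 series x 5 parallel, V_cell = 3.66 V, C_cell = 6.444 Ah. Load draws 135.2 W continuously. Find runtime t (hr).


Step 1: E_pack = Ns * V_cell * Np * C_cell = 16 * 3.66 * 5 * 6.444 = 1886.8 Wh
Step 2: t = E_pack / P = 1886.8 / 135.2 = 13.96 hr

13.96 hr


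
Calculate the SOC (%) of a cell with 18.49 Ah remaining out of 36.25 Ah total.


SOC = (remaining / total) * 100 = (18.49 / 36.25) * 100 = 51.01%

51.01%


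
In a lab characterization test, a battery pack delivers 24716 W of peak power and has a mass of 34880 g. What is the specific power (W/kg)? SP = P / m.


Convert: m = 34880 g = 34.88 kg
SP = P / m = 24716 / 34.88 = 708.6 W/kg

708.6 W/kg


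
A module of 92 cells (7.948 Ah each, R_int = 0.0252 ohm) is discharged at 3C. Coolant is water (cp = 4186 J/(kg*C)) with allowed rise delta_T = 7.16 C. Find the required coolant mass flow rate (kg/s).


Step 1: I = 3 * 7.948 = 23.844 A
Step 2: Q_cell = I^2 * R = 23.844^2 * 0.0252 = 14.327 W
Step 3: Q_total = 92 * 14.327 = 1318.1 W
Step 4: m_dot = Q_total / (cp * dT) = 1318.1 / (4186 * 7.16) = 0.04398 kg/s

0.04398 kg/s


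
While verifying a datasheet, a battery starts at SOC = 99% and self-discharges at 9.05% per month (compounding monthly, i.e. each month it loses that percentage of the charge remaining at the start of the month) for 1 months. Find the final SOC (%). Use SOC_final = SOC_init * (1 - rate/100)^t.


Monthly retention factor = 1 - 9.05/100 = 0.9095
Over 1 months: factor^1 = 0.9095
SOC_final = 99 * 0.9095 = 90.04%

90.04%


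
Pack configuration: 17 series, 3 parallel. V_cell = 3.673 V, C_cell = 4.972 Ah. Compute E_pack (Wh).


V_pack = 17 * 3.673 = 62.441 V
C_pack = 3 * 4.972 = 14.916 Ah
E = V_pack * C_pack = 62.441 * 14.916 = 931.4 Wh

931.4 Wh


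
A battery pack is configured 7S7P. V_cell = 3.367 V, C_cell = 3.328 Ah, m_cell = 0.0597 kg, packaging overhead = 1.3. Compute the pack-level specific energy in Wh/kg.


Step 1: V_pack = 7 * 3.367 = 23.569 V
Step 2: C_pack = 7 * 3.328 = 23.296 Ah
Step 3: E_pack = V_pack * C_pack = 23.569 * 23.296 = 549.06 Wh
Step 4: m_pack = 7 * 7 * 0.0597 * 1.3 = 3.8029 kg
Step 5: ED = E_pack / m_pack = 549.06 / 3.8029 = 144.4 Wh/kg

144.4 Wh/kg


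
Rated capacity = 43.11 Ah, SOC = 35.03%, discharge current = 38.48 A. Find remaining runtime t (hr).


Step 1: remaining = SOC/100 * C_total = 35.03/100 * 43.11 = 15.101 Ah
Step 2: t = remaining / I = 15.101 / 38.48 = 0.3924 hr

0.3924 hr


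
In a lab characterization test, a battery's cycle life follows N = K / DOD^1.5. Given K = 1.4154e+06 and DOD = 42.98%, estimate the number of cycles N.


DOD^1.5 = 281.77
N = K / DOD^1.5 = 1.4154e+06 / 281.77 = 5023

5023 cycles


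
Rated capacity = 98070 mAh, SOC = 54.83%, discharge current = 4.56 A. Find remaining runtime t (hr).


Convert: C_total = 98070 mAh = 98.07 Ah
Step 1: remaining = SOC/100 * C_total = 54.83/100 * 98.07 = 53.772 Ah
Step 2: t = remaining / I = 53.772 / 4.56 = 11.79 hr

11.79 hr


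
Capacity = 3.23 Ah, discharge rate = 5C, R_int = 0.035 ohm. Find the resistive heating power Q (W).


Step 1: I = C_rate * capacity = 5 * 3.23 = 16.15 A
Step 2: Q = I^2 * R = 16.15^2 * 0.035 = 260.82 * 0.035 = 9.129 W

9.129 W


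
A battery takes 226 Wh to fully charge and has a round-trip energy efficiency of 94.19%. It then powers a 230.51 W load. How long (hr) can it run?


Step 1: E_discharge = eta/100 * E_charge = 94.19/100 * 226 = 212.87 Wh
Step 2: t = E_discharge / P = 212.87 / 230.51 = 0.9235 hr

0.9235 hr


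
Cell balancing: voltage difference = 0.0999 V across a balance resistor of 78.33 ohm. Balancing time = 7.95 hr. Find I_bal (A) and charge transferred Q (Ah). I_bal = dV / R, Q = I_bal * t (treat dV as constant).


First, Ohm's law: I_bal = 0.0999 V / 78.33 ohm = 0.0012754 A
Then Q = I * t = 0.0012754 A * 7.95 hr = 0.01014 Ah

I=0.0012754 A, Q=0.01014 Ah


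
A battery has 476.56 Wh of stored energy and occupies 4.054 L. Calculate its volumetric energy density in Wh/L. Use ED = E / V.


ED = E / V = 476.56 / 4.054 = 117.6 Wh/L

117.6 Wh/L


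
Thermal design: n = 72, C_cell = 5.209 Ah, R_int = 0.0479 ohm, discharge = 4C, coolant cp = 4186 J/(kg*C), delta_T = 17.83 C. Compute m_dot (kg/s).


Step 1: I = 4 * 5.209 = 20.836 A
Step 2: Q_cell = I^2 * R = 20.836^2 * 0.0479 = 20.795 W
Step 3: Q_total = 72 * 20.795 = 1497.2 W
Step 4: m_dot = Q_total / (cp * dT) = 1497.2 / (4186 * 17.83) = 0.02006 kg/s

0.02006 kg/s


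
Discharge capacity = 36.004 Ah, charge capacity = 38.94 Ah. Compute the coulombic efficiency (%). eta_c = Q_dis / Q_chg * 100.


eta_c = Q_dis / Q_chg * 100 = 36.004 / 38.94 * 100 = 92.46%

92.46%


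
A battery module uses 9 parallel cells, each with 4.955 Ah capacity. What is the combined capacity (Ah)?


Parallel capacities add: 9 * 4.955 Ah = 44.595 Ah

44.595 Ah


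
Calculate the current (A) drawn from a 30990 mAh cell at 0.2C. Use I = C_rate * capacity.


Convert: capacity = 30990 mAh = 30.99 Ah
At 0.2C: I = 0.2 * 30.99 Ah = 6.198 A

6.198 A


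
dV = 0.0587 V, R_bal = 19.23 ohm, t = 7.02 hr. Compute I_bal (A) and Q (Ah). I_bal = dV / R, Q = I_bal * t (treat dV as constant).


First, Ohm's law: I_bal = 0.0587 V / 19.23 ohm = 0.0030525 A
Then Q = I * t = 0.0030525 A * 7.02 hr = 0.02143 Ah

I=0.0030525 A, Q=0.02143 Ah


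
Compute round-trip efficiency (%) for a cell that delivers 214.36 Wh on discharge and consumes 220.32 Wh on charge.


eta_e = E_dis / E_chg * 100 = 214.36 / 220.32 * 100 = 97.29%

97.29%


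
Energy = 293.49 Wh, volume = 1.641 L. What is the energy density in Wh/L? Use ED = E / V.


Volumetric ED = 293.49 Wh / 1.641 L = 178.8 Wh/L

178.8 Wh/L


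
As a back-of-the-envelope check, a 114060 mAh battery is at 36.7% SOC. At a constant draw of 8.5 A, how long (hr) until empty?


Convert: C_total = 114060 mAh = 114.06 Ah
Step 1: remaining = SOC/100 * C_total = 36.7/100 * 114.06 = 41.86 Ah
Step 2: t = remaining / I = 41.86 / 8.5 = 4.925 hr

4.925 hr


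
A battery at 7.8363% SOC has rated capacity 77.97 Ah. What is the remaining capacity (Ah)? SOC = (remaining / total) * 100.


remaining = SOC / 100 * total = 7.8363 / 100 * 77.97 = 6.110 Ah

6.110 Ah


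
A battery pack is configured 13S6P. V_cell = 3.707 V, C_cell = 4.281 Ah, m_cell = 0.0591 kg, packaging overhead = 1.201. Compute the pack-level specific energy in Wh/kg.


Step 1: V_pack = 13 * 3.707 = 48.191 V
Step 2: C_pack = 6 * 4.281 = 25.686 Ah
Step 3: E_pack = V_pack * C_pack = 48.191 * 25.686 = 1237.8 Wh
Step 4: m_pack = 13 * 6 * 0.0591 * 1.201 = 5.5364 kg
Step 5: ED = E_pack / m_pack = 1237.8 / 5.5364 = 223.6 Wh/kg

223.6 Wh/kg


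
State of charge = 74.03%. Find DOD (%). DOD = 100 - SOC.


DOD = 100 - SOC = 100 - 74.03 = 25.97%

25.97%


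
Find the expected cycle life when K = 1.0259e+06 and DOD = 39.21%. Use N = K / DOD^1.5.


Step 1: DOD^1.5 = 39.21^1.5 = 245.52
Step 2: N = 1.0259e+06 / 245.52 = 4178 cycles

4178 cycles


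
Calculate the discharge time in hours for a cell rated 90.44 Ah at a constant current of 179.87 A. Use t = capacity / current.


Runtime = 90.44 Ah / 179.87 A = 0.5028 hr

0.5028 hr


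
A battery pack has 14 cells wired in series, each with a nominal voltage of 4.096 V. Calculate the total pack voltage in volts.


With 14 cells in series at 4.096 V each, V_pack = 57.344 V

57.344 V


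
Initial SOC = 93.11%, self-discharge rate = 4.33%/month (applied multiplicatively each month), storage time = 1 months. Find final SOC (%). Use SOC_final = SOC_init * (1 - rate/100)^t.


Monthly retention factor = 1 - 4.33/100 = 0.9567
Over 1 months: factor^1 = 0.9567
SOC_final = 93.11 * 0.9567 = 89.08%

89.08%


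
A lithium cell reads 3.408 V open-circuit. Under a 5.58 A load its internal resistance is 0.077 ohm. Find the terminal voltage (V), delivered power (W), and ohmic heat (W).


Step 1: V_terminal = OCV - I*R = 3.408 - 5.58 * 0.077 = 2.9783 V
Step 2: P_out = V_terminal * I = 2.9783 * 5.58 = 16.62 W
Step 3: Q = I^2 * R = 5.58^2 * 0.077 = 2.398 W

V=2.9783 V, P=16.62 W, Q=2.398 W


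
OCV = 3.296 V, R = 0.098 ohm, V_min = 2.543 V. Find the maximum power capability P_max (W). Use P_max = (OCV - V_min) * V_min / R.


dV = OCV - V_min = 0.753 V (so I_max = dV / R)
P_max = dV * V_min / R = 0.753 * 2.543 / 0.098 = 19.54 W

19.54 W


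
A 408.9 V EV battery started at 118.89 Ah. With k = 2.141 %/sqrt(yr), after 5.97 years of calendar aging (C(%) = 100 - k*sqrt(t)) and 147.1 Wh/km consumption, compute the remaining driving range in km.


Step 1: capacity retention = 100 - 2.141 * sqrt(5.97) = 100 - 2.141 * 2.4434 = 94.769%
Step 2: C_now = 118.89 * 94.769/100 = 112.67 Ah
Step 3: E_pack = V * C_now = 408.9 * 112.67 = 46071 Wh
Step 4: range = E_pack / consumption = 46071 / 147.1 = 313.2 km

313.2 km


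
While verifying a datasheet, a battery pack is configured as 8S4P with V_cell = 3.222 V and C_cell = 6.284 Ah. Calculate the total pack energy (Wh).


V_pack = 8 * 3.222 = 25.776 V
C_pack = 4 * 6.284 = 25.136 Ah
E = V_pack * C_pack = 25.776 * 25.136 = 647.9 Wh

647.9 Wh


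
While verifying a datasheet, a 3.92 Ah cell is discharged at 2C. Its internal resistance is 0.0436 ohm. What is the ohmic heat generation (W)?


Step 1: I = C_rate * capacity = 2 * 3.92 = 7.84 A
Step 2: Q = I^2 * R = 7.84^2 * 0.0436 = 61.466 * 0.0436 = 2.680 W

2.680 W
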